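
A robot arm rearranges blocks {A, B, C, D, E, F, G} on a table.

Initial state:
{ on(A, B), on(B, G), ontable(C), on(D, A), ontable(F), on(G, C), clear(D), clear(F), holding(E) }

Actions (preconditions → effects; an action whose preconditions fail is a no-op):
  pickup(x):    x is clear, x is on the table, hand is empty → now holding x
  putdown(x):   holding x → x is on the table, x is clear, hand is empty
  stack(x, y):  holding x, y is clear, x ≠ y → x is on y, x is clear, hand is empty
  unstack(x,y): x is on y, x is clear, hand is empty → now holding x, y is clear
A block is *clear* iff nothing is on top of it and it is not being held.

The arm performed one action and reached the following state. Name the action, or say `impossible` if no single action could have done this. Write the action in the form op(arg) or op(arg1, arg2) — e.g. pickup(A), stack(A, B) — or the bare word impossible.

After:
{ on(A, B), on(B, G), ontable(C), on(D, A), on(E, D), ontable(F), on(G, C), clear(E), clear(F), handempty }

stack(E, D)

target: towers=[C/G/B/A/D/E; F] holding=-
        putdown(E) → towers=[C/G/B/A/D; E; F] holding=-
       stack(E, F) → towers=[C/G/B/A/D; F/E] holding=-
       stack(E, D) → towers=[C/G/B/A/D/E; F] holding=-  ← match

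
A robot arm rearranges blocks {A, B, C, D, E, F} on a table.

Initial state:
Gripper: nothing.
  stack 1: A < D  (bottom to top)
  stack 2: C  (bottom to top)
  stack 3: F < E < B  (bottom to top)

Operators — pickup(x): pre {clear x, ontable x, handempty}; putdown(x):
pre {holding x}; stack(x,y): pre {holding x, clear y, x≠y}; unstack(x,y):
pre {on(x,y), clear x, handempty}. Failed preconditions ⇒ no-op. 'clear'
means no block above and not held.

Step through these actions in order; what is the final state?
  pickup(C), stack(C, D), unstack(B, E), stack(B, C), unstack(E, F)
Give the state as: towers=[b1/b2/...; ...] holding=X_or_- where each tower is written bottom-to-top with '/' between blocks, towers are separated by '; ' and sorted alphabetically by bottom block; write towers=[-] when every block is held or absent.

towers=[A/D/C/B; F] holding=E

step 1 (pickup(C)): towers=[A/D; F/E/B] holding=C
step 2 (stack(C, D)): towers=[A/D/C; F/E/B] holding=-
step 3 (unstack(B, E)): towers=[A/D/C; F/E] holding=B
step 4 (stack(B, C)): towers=[A/D/C/B; F/E] holding=-
step 5 (unstack(E, F)): towers=[A/D/C/B; F] holding=E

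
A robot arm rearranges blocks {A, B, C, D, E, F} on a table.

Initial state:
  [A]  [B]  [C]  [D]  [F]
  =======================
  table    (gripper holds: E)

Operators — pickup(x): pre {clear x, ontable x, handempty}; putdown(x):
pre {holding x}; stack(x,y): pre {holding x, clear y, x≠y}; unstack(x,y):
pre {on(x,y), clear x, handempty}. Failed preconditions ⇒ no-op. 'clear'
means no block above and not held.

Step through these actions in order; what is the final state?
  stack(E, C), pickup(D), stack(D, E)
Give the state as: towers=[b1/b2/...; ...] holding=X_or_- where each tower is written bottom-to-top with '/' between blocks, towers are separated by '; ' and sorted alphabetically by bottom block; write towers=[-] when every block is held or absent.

step 1 (stack(E, C)): towers=[A; B; C/E; D; F] holding=-
step 2 (pickup(D)): towers=[A; B; C/E; F] holding=D
step 3 (stack(D, E)): towers=[A; B; C/E/D; F] holding=-

towers=[A; B; C/E/D; F] holding=-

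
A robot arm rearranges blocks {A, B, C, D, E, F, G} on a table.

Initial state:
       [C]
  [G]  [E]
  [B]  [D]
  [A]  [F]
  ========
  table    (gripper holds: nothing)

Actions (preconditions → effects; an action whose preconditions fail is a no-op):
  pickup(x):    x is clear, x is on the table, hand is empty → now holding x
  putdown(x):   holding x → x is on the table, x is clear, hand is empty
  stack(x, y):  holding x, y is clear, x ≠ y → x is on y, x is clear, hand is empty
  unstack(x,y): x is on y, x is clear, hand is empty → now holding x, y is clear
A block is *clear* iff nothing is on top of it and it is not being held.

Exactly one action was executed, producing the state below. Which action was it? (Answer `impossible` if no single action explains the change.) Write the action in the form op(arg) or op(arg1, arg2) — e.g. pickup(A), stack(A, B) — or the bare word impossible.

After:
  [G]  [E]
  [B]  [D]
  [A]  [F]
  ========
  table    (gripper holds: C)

target: towers=[A/B/G; F/D/E] holding=C
     unstack(G, B) → towers=[A/B; F/D/E/C] holding=G
     unstack(C, E) → towers=[A/B/G; F/D/E] holding=C  ← match

unstack(C, E)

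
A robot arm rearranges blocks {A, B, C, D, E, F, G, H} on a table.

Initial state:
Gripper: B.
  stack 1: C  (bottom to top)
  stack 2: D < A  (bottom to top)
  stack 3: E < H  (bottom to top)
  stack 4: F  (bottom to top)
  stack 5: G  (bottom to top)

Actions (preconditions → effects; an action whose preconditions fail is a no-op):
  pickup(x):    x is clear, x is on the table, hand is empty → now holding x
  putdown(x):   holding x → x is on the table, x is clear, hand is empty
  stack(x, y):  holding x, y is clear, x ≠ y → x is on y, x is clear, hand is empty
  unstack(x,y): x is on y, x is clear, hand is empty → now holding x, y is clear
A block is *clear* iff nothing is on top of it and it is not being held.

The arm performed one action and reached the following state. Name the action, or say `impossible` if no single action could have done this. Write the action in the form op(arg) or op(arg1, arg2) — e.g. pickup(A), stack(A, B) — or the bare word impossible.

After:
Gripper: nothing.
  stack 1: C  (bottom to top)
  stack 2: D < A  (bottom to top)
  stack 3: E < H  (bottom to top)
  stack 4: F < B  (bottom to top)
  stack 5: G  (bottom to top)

target: towers=[C; D/A; E/H; F/B; G] holding=-
        putdown(B) → towers=[B; C; D/A; E/H; F; G] holding=-
       stack(B, G) → towers=[C; D/A; E/H; F; G/B] holding=-
       stack(B, A) → towers=[C; D/A/B; E/H; F; G] holding=-
       stack(B, H) → towers=[C; D/A; E/H/B; F; G] holding=-
       stack(B, F) → towers=[C; D/A; E/H; F/B; G] holding=-  ← match
       stack(B, C) → towers=[C/B; D/A; E/H; F; G] holding=-

stack(B, F)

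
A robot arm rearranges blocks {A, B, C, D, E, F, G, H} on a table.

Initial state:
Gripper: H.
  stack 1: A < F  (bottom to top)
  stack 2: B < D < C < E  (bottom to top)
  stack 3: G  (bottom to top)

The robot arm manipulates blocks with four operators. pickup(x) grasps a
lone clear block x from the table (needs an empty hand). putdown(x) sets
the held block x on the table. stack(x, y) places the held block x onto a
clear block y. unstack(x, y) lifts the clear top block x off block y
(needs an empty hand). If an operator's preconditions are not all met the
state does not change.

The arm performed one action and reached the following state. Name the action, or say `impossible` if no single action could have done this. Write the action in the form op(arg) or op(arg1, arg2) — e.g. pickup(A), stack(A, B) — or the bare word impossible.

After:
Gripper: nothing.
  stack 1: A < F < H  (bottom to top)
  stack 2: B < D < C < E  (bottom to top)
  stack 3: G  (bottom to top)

target: towers=[A/F/H; B/D/C/E; G] holding=-
        putdown(H) → towers=[A/F; B/D/C/E; G; H] holding=-
       stack(H, G) → towers=[A/F; B/D/C/E; G/H] holding=-
       stack(H, E) → towers=[A/F; B/D/C/E/H; G] holding=-
       stack(H, F) → towers=[A/F/H; B/D/C/E; G] holding=-  ← match

stack(H, F)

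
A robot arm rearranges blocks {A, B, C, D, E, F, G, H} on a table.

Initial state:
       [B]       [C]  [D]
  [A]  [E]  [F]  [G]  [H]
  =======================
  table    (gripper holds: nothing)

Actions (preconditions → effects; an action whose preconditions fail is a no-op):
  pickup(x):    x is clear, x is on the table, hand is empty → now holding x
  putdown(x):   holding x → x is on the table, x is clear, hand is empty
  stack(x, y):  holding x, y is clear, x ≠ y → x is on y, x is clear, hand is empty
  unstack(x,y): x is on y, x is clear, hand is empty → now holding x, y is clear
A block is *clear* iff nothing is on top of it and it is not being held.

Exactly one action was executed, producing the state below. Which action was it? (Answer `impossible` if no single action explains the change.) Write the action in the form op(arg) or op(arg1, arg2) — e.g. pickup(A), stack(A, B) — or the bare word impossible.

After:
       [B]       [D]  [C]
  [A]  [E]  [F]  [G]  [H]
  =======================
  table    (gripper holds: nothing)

target: towers=[A; E/B; F; G/D; H/C] holding=-
         pickup(A) → towers=[E/B; F; G/C; H/D] holding=A
     unstack(B, E) → towers=[A; E; F; G/C; H/D] holding=B
         pickup(F) → towers=[A; E/B; G/C; H/D] holding=F
     unstack(D, H) → towers=[A; E/B; F; G/C; H] holding=D
     unstack(C, G) → towers=[A; E/B; F; G; H/D] holding=C
none of the 5 applicable actions match → impossible

impossible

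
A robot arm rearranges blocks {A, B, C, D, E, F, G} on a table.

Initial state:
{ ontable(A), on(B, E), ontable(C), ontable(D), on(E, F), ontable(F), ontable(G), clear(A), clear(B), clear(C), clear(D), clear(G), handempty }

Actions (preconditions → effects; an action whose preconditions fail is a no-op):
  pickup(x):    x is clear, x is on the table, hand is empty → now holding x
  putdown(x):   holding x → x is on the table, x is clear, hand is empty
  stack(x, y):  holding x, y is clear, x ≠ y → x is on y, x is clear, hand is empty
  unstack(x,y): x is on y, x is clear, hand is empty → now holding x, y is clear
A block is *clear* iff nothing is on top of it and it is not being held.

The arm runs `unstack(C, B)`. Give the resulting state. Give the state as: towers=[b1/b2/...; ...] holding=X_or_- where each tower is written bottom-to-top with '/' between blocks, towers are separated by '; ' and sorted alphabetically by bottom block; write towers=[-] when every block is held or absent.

before: towers=[A; C; D; F/E/B; G] holding=-
pre[unstack(C, B)]: on(C,B) fail, clear(C) ok, handempty ok
on(C,B) unmet → unstack(C, B) is a no-op
after:  towers=[A; C; D; F/E/B; G] holding=-

towers=[A; C; D; F/E/B; G] holding=-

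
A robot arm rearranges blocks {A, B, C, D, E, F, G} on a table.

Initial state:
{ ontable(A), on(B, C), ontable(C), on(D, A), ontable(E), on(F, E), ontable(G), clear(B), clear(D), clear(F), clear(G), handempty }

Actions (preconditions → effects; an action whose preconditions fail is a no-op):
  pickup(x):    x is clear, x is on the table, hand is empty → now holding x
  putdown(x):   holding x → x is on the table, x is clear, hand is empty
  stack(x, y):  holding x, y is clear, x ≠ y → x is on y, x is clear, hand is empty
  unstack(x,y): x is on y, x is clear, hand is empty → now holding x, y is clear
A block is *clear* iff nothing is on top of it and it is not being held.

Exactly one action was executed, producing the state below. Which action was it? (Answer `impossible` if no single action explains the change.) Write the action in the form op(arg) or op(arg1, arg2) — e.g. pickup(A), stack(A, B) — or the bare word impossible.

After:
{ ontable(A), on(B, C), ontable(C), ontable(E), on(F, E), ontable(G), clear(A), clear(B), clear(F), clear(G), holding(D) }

unstack(D, A)

target: towers=[A; C/B; E/F; G] holding=D
     unstack(B, C) → towers=[A/D; C; E/F; G] holding=B
     unstack(F, E) → towers=[A/D; C/B; E; G] holding=F
         pickup(G) → towers=[A/D; C/B; E/F] holding=G
     unstack(D, A) → towers=[A; C/B; E/F; G] holding=D  ← match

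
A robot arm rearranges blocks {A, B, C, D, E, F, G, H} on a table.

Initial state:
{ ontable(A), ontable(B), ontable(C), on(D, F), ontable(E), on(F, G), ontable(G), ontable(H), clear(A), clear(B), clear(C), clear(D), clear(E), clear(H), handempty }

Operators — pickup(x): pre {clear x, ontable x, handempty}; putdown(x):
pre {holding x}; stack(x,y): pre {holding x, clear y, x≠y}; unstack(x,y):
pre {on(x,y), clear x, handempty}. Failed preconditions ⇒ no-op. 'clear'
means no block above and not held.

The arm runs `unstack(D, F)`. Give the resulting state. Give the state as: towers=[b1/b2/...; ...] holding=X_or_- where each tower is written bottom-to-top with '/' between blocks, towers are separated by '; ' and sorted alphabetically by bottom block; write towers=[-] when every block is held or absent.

before: towers=[A; B; C; E; G/F/D; H] holding=-
pre[unstack(D, F)]: on(D,F) ok, clear(D) ok, handempty ok
all met → apply unstack(D, F)
after:  towers=[A; B; C; E; G/F; H] holding=D

towers=[A; B; C; E; G/F; H] holding=D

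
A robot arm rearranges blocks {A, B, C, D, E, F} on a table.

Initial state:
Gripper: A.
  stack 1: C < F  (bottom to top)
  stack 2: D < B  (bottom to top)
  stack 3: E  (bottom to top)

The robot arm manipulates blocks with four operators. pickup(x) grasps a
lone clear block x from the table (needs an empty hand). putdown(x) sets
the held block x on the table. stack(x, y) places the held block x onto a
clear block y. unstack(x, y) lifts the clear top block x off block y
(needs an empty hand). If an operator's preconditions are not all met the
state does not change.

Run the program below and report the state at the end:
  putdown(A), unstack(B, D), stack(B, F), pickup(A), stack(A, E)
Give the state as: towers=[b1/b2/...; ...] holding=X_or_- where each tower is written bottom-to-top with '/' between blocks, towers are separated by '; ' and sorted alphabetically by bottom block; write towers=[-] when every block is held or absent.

step 1 (putdown(A)): towers=[A; C/F; D/B; E] holding=-
step 2 (unstack(B, D)): towers=[A; C/F; D; E] holding=B
step 3 (stack(B, F)): towers=[A; C/F/B; D; E] holding=-
step 4 (pickup(A)): towers=[C/F/B; D; E] holding=A
step 5 (stack(A, E)): towers=[C/F/B; D; E/A] holding=-

towers=[C/F/B; D; E/A] holding=-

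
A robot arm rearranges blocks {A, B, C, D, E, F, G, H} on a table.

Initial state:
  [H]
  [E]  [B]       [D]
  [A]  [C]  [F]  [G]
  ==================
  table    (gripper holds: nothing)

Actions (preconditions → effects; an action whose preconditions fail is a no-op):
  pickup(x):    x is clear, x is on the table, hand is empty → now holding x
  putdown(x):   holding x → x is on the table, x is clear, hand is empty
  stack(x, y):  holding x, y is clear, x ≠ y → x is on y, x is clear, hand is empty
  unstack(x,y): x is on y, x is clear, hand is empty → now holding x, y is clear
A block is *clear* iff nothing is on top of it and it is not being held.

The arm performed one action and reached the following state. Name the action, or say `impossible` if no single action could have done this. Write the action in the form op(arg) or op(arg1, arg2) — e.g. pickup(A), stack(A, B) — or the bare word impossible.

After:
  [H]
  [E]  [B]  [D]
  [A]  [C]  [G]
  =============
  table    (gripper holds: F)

pickup(F)

target: towers=[A/E/H; C/B; G/D] holding=F
     unstack(H, E) → towers=[A/E; C/B; F; G/D] holding=H
     unstack(B, C) → towers=[A/E/H; C; F; G/D] holding=B
         pickup(F) → towers=[A/E/H; C/B; G/D] holding=F  ← match
     unstack(D, G) → towers=[A/E/H; C/B; F; G] holding=D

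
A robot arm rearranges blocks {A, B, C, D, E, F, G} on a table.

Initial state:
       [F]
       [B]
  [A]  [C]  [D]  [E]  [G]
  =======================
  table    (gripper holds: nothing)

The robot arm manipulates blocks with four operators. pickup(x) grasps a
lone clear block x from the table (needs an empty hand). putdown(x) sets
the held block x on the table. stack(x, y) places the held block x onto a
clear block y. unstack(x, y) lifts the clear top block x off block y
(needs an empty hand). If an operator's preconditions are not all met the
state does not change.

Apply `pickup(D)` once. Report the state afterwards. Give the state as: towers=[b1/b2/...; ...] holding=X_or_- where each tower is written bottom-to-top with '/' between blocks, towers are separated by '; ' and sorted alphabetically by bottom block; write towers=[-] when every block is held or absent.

towers=[A; C/B/F; E; G] holding=D

before: towers=[A; C/B/F; D; E; G] holding=-
pre[pickup(D)]: clear(D) ok, ontable(D) ok, handempty ok
all met → apply pickup(D)
after:  towers=[A; C/B/F; E; G] holding=D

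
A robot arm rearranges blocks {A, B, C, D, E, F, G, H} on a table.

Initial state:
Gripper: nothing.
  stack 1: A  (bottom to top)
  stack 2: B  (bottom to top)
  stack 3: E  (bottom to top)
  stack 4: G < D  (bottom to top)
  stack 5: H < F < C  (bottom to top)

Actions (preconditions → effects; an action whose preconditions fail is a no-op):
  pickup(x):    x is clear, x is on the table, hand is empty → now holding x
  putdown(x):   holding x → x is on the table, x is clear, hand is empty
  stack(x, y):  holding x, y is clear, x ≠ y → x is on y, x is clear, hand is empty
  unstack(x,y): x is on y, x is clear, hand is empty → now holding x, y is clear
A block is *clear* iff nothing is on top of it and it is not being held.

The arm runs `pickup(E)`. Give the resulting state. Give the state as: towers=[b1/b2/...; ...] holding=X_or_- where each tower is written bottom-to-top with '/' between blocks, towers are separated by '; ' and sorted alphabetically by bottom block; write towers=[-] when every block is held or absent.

before: towers=[A; B; E; G/D; H/F/C] holding=-
pre[pickup(E)]: clear(E) yes, ontable(E) yes, handempty yes
all met → apply pickup(E)
after:  towers=[A; B; G/D; H/F/C] holding=E

towers=[A; B; G/D; H/F/C] holding=E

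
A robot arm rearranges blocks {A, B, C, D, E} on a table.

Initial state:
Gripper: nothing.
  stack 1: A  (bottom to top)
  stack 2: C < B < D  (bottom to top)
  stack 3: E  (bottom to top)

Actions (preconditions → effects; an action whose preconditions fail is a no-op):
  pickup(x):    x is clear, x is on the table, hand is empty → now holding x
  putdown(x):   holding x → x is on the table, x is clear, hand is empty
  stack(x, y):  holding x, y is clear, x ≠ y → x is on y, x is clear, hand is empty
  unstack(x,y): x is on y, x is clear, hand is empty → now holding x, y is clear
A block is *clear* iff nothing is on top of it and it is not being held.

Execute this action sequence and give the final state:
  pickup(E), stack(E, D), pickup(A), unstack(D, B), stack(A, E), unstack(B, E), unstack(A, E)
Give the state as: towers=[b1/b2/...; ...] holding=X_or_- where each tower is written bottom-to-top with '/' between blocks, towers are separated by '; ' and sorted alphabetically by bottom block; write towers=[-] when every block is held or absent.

step 1 (pickup(E)): towers=[A; C/B/D] holding=E
step 2 (stack(E, D)): towers=[A; C/B/D/E] holding=-
step 3 (pickup(A)): towers=[C/B/D/E] holding=A
step 4 (unstack(D, B)) [no-op]: towers=[C/B/D/E] holding=A
step 5 (stack(A, E)): towers=[C/B/D/E/A] holding=-
step 6 (unstack(B, E)) [no-op]: towers=[C/B/D/E/A] holding=-
step 7 (unstack(A, E)): towers=[C/B/D/E] holding=A

towers=[C/B/D/E] holding=A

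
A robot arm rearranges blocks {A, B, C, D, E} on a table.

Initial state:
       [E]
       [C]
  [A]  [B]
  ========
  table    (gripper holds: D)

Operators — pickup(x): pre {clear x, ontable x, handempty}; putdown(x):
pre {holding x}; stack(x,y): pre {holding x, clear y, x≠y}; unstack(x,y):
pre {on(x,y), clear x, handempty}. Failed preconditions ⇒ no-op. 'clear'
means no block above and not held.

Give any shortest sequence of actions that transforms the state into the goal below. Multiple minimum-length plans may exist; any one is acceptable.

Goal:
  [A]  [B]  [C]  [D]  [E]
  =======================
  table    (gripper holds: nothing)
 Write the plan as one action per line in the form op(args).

putdown(D)
unstack(E, C)
putdown(E)
unstack(C, B)
putdown(C)

step 1 (putdown(D)): towers=[A; B/C/E; D] holding=-
step 2 (unstack(E, C)): towers=[A; B/C; D] holding=E
step 3 (putdown(E)): towers=[A; B/C; D; E] holding=-
step 4 (unstack(C, B)): towers=[A; B; D; E] holding=C
step 5 (putdown(C)): towers=[A; B; C; D; E] holding=-
goal check: towers=[A; B; C; D; E] holding=- — reached (length 5, optimal by BFS)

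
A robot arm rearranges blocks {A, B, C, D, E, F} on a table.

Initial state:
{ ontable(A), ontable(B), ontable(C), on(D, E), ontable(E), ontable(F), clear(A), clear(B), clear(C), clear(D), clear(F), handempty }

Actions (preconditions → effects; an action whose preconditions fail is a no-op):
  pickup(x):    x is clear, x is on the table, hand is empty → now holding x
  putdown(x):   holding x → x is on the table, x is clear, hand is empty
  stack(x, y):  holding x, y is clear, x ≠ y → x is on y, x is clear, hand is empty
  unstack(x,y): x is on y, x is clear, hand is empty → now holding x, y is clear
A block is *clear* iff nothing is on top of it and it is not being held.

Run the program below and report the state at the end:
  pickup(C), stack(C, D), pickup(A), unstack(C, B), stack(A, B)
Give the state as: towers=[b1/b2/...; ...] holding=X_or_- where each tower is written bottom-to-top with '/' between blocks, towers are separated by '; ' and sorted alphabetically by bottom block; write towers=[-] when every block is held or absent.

towers=[B/A; E/D/C; F] holding=-

step 1 (pickup(C)): towers=[A; B; E/D; F] holding=C
step 2 (stack(C, D)): towers=[A; B; E/D/C; F] holding=-
step 3 (pickup(A)): towers=[B; E/D/C; F] holding=A
step 4 (unstack(C, B)) [no-op]: towers=[B; E/D/C; F] holding=A
step 5 (stack(A, B)): towers=[B/A; E/D/C; F] holding=-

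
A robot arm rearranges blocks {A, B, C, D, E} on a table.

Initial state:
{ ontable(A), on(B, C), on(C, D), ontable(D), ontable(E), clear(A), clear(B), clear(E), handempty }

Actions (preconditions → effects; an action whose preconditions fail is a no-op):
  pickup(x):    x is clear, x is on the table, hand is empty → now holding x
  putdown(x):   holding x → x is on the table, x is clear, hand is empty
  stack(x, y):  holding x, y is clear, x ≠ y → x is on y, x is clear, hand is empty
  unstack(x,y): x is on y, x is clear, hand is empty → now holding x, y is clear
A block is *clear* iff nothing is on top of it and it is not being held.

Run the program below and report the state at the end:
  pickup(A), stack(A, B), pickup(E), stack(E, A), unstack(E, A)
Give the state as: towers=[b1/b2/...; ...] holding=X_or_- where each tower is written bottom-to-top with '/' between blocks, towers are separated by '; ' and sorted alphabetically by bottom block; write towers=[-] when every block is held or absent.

towers=[D/C/B/A] holding=E

step 1 (pickup(A)): towers=[D/C/B; E] holding=A
step 2 (stack(A, B)): towers=[D/C/B/A; E] holding=-
step 3 (pickup(E)): towers=[D/C/B/A] holding=E
step 4 (stack(E, A)): towers=[D/C/B/A/E] holding=-
step 5 (unstack(E, A)): towers=[D/C/B/A] holding=E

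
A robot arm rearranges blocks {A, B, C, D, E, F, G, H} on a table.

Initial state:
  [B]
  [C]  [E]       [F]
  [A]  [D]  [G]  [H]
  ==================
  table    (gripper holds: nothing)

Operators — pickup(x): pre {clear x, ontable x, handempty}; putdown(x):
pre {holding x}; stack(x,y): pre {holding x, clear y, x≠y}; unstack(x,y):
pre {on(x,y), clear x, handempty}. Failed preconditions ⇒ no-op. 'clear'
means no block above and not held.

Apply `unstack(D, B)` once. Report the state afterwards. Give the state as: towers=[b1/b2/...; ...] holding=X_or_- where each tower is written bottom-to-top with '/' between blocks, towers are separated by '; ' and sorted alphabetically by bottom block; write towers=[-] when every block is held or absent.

towers=[A/C/B; D/E; G; H/F] holding=-

before: towers=[A/C/B; D/E; G; H/F] holding=-
pre[unstack(D, B)]: on(D,B) fail, clear(D) fail, handempty ok
on(D,B), clear(D) unmet → unstack(D, B) is a no-op
after:  towers=[A/C/B; D/E; G; H/F] holding=-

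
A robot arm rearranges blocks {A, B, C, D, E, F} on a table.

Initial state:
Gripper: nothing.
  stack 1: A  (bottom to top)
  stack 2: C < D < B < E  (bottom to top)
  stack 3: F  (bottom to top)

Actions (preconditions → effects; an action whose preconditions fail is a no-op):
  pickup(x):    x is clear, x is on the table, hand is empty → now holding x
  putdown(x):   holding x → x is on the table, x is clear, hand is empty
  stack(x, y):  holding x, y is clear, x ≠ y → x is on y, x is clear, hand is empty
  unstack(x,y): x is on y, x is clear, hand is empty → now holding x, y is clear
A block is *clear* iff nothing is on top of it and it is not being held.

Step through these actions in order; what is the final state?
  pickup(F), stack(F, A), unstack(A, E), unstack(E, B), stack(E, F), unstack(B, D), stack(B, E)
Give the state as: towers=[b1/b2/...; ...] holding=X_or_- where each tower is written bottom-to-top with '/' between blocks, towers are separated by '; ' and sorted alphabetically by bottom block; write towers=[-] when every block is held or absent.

towers=[A/F/E/B; C/D] holding=-

step 1 (pickup(F)): towers=[A; C/D/B/E] holding=F
step 2 (stack(F, A)): towers=[A/F; C/D/B/E] holding=-
step 3 (unstack(A, E)) [no-op]: towers=[A/F; C/D/B/E] holding=-
step 4 (unstack(E, B)): towers=[A/F; C/D/B] holding=E
step 5 (stack(E, F)): towers=[A/F/E; C/D/B] holding=-
step 6 (unstack(B, D)): towers=[A/F/E; C/D] holding=B
step 7 (stack(B, E)): towers=[A/F/E/B; C/D] holding=-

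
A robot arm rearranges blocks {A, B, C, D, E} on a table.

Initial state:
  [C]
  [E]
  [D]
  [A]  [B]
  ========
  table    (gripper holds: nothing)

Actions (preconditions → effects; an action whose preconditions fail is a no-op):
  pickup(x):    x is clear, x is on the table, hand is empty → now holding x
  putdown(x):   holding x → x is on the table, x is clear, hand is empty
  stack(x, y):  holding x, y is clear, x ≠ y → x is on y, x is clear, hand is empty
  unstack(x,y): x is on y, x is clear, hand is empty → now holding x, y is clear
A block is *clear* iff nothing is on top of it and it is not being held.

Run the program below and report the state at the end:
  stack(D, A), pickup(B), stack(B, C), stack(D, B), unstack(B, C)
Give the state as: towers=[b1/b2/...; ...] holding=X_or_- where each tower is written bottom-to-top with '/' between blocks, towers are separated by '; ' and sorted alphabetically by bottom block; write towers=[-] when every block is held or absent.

towers=[A/D/E/C] holding=B

step 1 (stack(D, A)) [no-op]: towers=[A/D/E/C; B] holding=-
step 2 (pickup(B)): towers=[A/D/E/C] holding=B
step 3 (stack(B, C)): towers=[A/D/E/C/B] holding=-
step 4 (stack(D, B)) [no-op]: towers=[A/D/E/C/B] holding=-
step 5 (unstack(B, C)): towers=[A/D/E/C] holding=B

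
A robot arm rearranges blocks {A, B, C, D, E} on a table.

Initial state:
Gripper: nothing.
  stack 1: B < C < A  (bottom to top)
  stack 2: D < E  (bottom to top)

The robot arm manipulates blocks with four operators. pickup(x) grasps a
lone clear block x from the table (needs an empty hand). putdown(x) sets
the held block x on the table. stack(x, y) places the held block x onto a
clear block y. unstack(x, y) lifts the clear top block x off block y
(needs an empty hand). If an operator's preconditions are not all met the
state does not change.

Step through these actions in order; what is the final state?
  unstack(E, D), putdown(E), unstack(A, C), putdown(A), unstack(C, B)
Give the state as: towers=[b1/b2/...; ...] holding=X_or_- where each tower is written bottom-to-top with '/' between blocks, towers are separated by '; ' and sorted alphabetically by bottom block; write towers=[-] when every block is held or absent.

step 1 (unstack(E, D)): towers=[B/C/A; D] holding=E
step 2 (putdown(E)): towers=[B/C/A; D; E] holding=-
step 3 (unstack(A, C)): towers=[B/C; D; E] holding=A
step 4 (putdown(A)): towers=[A; B/C; D; E] holding=-
step 5 (unstack(C, B)): towers=[A; B; D; E] holding=C

towers=[A; B; D; E] holding=C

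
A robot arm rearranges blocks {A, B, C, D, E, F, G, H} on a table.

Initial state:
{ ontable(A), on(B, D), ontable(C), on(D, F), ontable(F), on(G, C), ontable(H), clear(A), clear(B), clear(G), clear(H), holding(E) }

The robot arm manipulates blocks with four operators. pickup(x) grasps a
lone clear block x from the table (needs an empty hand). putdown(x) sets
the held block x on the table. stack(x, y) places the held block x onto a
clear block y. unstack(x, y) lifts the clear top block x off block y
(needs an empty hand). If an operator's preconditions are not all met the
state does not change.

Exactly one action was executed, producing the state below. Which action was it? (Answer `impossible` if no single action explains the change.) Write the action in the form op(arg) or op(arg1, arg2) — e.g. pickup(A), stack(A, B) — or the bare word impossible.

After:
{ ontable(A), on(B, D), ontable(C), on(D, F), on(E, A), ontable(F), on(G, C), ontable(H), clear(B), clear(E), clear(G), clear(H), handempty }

target: towers=[A/E; C/G; F/D/B; H] holding=-
        putdown(E) → towers=[A; C/G; E; F/D/B; H] holding=-
       stack(E, G) → towers=[A; C/G/E; F/D/B; H] holding=-
       stack(E, A) → towers=[A/E; C/G; F/D/B; H] holding=-  ← match
       stack(E, H) → towers=[A; C/G; F/D/B; H/E] holding=-
       stack(E, B) → towers=[A; C/G; F/D/B/E; H] holding=-

stack(E, A)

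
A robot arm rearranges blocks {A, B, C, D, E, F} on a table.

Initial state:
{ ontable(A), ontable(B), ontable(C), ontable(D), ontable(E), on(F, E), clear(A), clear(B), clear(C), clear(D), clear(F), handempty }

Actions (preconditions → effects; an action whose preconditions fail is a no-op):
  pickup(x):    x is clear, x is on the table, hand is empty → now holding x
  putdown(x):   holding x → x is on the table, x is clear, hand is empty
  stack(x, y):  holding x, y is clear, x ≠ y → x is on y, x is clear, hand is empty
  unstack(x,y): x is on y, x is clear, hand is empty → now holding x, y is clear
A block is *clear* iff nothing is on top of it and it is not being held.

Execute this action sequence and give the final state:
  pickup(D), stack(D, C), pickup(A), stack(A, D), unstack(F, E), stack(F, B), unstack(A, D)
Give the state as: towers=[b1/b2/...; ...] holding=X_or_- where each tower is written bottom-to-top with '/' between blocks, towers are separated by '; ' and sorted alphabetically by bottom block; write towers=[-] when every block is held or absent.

towers=[B/F; C/D; E] holding=A

step 1 (pickup(D)): towers=[A; B; C; E/F] holding=D
step 2 (stack(D, C)): towers=[A; B; C/D; E/F] holding=-
step 3 (pickup(A)): towers=[B; C/D; E/F] holding=A
step 4 (stack(A, D)): towers=[B; C/D/A; E/F] holding=-
step 5 (unstack(F, E)): towers=[B; C/D/A; E] holding=F
step 6 (stack(F, B)): towers=[B/F; C/D/A; E] holding=-
step 7 (unstack(A, D)): towers=[B/F; C/D; E] holding=A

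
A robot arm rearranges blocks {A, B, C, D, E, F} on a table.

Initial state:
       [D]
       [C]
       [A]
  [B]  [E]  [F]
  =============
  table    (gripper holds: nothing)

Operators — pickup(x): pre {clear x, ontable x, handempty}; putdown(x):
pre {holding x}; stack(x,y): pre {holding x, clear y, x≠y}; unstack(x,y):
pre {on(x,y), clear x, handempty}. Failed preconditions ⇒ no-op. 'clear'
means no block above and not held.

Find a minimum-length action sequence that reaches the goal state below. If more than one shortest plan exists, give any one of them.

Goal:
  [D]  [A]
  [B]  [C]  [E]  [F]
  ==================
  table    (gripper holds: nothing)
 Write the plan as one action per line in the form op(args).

step 1 (unstack(D, C)): towers=[B; E/A/C; F] holding=D
step 2 (stack(D, B)): towers=[B/D; E/A/C; F] holding=-
step 3 (unstack(C, A)): towers=[B/D; E/A; F] holding=C
step 4 (putdown(C)): towers=[B/D; C; E/A; F] holding=-
step 5 (unstack(A, E)): towers=[B/D; C; E; F] holding=A
step 6 (stack(A, C)): towers=[B/D; C/A; E; F] holding=-
goal check: towers=[B/D; C/A; E; F] holding=- — reached (length 6, optimal by BFS)

unstack(D, C)
stack(D, B)
unstack(C, A)
putdown(C)
unstack(A, E)
stack(A, C)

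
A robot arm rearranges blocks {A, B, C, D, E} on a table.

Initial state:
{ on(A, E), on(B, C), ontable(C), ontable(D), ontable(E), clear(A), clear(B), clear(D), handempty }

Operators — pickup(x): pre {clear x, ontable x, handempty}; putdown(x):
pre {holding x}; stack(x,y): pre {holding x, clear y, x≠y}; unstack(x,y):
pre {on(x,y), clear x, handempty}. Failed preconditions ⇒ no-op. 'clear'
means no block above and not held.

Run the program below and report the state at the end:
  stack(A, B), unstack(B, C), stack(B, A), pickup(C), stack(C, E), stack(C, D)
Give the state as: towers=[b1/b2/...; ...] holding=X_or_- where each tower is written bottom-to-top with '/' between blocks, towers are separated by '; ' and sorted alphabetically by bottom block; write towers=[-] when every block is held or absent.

step 1 (stack(A, B)) [no-op]: towers=[C/B; D; E/A] holding=-
step 2 (unstack(B, C)): towers=[C; D; E/A] holding=B
step 3 (stack(B, A)): towers=[C; D; E/A/B] holding=-
step 4 (pickup(C)): towers=[D; E/A/B] holding=C
step 5 (stack(C, E)) [no-op]: towers=[D; E/A/B] holding=C
step 6 (stack(C, D)): towers=[D/C; E/A/B] holding=-

towers=[D/C; E/A/B] holding=-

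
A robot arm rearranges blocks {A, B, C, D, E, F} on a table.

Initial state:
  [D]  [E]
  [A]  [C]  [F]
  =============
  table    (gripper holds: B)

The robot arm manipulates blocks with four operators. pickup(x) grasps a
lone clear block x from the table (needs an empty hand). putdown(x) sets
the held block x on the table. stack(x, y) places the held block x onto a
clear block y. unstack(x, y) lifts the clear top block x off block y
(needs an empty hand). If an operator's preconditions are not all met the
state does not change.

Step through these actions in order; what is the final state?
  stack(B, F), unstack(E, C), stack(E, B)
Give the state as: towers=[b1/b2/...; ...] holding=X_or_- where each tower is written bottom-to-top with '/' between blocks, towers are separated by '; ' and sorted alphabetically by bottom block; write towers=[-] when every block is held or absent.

step 1 (stack(B, F)): towers=[A/D; C/E; F/B] holding=-
step 2 (unstack(E, C)): towers=[A/D; C; F/B] holding=E
step 3 (stack(E, B)): towers=[A/D; C; F/B/E] holding=-

towers=[A/D; C; F/B/E] holding=-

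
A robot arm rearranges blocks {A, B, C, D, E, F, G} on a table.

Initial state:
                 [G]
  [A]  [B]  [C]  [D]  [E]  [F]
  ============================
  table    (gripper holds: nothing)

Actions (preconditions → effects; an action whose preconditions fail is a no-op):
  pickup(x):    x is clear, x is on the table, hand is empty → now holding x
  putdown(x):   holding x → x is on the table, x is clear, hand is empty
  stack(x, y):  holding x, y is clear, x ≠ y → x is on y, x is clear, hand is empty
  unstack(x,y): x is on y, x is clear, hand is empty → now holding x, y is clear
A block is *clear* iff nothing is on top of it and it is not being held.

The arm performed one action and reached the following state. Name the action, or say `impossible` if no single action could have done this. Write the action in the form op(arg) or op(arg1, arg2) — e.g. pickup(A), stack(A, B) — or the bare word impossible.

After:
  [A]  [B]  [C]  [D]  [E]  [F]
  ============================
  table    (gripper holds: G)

target: towers=[A; B; C; D; E; F] holding=G
         pickup(B) → towers=[A; C; D/G; E; F] holding=B
         pickup(F) → towers=[A; B; C; D/G; E] holding=F
     unstack(G, D) → towers=[A; B; C; D; E; F] holding=G  ← match
         pickup(A) → towers=[B; C; D/G; E; F] holding=A
         pickup(E) → towers=[A; B; C; D/G; F] holding=E
         pickup(C) → towers=[A; B; D/G; E; F] holding=C

unstack(G, D)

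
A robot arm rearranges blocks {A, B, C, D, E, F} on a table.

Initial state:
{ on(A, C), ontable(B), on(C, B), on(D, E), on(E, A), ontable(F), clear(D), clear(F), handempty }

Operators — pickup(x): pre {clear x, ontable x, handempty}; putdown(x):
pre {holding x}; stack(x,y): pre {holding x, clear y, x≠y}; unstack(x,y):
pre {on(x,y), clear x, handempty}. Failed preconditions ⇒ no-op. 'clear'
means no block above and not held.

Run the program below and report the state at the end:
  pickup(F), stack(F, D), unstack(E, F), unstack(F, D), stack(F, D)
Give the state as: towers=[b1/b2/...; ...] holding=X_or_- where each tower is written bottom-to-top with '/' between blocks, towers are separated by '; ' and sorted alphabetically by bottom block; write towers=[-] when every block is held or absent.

towers=[B/C/A/E/D/F] holding=-

step 1 (pickup(F)): towers=[B/C/A/E/D] holding=F
step 2 (stack(F, D)): towers=[B/C/A/E/D/F] holding=-
step 3 (unstack(E, F)) [no-op]: towers=[B/C/A/E/D/F] holding=-
step 4 (unstack(F, D)): towers=[B/C/A/E/D] holding=F
step 5 (stack(F, D)): towers=[B/C/A/E/D/F] holding=-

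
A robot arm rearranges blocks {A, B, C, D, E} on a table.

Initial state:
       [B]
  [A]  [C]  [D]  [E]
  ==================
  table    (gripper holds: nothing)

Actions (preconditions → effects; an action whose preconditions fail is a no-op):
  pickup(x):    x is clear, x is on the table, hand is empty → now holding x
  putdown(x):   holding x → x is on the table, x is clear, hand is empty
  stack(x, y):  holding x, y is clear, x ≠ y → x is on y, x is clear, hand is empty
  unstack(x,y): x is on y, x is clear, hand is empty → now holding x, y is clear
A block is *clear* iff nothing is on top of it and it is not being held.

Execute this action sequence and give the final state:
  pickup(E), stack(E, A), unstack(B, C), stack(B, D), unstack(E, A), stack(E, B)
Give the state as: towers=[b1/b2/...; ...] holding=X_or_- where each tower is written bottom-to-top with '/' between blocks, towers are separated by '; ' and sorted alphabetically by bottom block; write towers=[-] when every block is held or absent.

towers=[A; C; D/B/E] holding=-

step 1 (pickup(E)): towers=[A; C/B; D] holding=E
step 2 (stack(E, A)): towers=[A/E; C/B; D] holding=-
step 3 (unstack(B, C)): towers=[A/E; C; D] holding=B
step 4 (stack(B, D)): towers=[A/E; C; D/B] holding=-
step 5 (unstack(E, A)): towers=[A; C; D/B] holding=E
step 6 (stack(E, B)): towers=[A; C; D/B/E] holding=-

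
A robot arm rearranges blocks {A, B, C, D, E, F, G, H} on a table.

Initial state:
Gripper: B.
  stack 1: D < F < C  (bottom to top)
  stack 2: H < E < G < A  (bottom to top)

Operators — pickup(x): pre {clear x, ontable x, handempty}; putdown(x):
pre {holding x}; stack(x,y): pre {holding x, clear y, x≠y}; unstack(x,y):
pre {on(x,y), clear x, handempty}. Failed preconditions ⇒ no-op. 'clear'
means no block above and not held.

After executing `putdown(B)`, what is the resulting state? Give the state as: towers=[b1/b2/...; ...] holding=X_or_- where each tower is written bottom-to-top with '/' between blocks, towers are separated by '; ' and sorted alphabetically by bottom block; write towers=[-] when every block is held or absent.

towers=[B; D/F/C; H/E/G/A] holding=-

before: towers=[D/F/C; H/E/G/A] holding=B
pre[putdown(B)]: holding(B) yes
all met → apply putdown(B)
after:  towers=[B; D/F/C; H/E/G/A] holding=-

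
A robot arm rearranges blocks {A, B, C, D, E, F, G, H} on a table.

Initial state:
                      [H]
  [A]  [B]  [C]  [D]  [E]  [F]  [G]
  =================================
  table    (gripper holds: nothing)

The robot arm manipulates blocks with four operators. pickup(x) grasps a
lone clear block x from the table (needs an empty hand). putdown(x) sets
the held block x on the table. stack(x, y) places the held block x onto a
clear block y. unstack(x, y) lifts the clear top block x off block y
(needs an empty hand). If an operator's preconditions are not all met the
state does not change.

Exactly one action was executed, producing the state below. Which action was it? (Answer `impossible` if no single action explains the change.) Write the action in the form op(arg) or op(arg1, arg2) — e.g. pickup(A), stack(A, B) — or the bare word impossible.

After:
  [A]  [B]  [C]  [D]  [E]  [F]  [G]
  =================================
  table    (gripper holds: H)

unstack(H, E)

target: towers=[A; B; C; D; E; F; G] holding=H
         pickup(G) → towers=[A; B; C; D; E/H; F] holding=G
         pickup(A) → towers=[B; C; D; E/H; F; G] holding=A
     unstack(H, E) → towers=[A; B; C; D; E; F; G] holding=H  ← match
         pickup(B) → towers=[A; C; D; E/H; F; G] holding=B
         pickup(F) → towers=[A; B; C; D; E/H; G] holding=F
         pickup(D) → towers=[A; B; C; E/H; F; G] holding=D
         pickup(C) → towers=[A; B; D; E/H; F; G] holding=C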